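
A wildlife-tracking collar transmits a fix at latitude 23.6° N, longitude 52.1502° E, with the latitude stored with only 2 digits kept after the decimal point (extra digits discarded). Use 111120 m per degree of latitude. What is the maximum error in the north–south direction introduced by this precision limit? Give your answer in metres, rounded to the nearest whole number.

1111 metres

Truncating at 2 decimal places can drop up to a full unit in the last place, so the latitude may be off by as much as 0.01°.
North–south distance: 0.01° × 111120 m/° = 1111.2 m.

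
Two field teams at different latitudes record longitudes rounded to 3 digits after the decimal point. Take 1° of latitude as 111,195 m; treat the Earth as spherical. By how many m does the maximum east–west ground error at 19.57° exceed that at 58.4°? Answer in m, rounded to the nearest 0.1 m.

23.3 m

Rounding to 3 decimal places leaves the longitude within ±0.0005° of the true value.
At 19.57°: 0.0005° × 111195 × cos 19.57° = 0.0005 × 111195 × 0.9422 ≈ 52.386 m.
Error at 58.4° = 0.0005° × 111195 × cos 58.4° ≈ 55.598 × 0.5240 = 29.132 m.
Difference: 52.386 − 29.132 = 23.253 m.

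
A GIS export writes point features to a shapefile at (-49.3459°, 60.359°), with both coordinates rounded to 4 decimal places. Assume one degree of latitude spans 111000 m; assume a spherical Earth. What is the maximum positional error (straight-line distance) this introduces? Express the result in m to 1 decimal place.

6.6 m

Rounding to 4 decimal places leaves each coordinate within ±5e-05° of the true value.
North–south component: 5e-05° × 111000 = 5.55 m.
East–west component at 49.3459°: 5e-05° × 111000 × cos 49.3459° ≈ 5e-05 × 72315.5 ≈ 3.61577 m.
Worst case both components are at the extreme and orthogonal: √(5.55² + 3.61577²) ≈ 6.62392 m.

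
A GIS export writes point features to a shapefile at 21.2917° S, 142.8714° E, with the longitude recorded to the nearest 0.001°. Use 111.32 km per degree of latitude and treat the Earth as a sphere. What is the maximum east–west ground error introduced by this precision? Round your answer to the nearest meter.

Rounding to 3 decimal places leaves the longitude within ±0.0005° of the true value.
One degree of longitude at 21.2917° is 111320 × cos 21.2917° ≈ 111320 × 0.9317 = 103722 m.
So at most 0.0005° × 103722 ≈ 51.8609 m east–west.

52 meters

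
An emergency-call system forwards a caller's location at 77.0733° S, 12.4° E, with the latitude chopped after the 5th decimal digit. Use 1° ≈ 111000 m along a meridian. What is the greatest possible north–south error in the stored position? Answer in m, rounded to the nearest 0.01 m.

Truncating at 5 decimal places can drop up to a full unit in the last place, so the latitude may be off by as much as 1e-05°.
So the N–S error is at most 1e-05 × 111000 = 1.11 m.

1.11 m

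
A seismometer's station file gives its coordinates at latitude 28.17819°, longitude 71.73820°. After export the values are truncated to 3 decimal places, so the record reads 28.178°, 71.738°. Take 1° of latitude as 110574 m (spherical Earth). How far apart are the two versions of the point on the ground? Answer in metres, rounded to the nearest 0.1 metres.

Δlat = 28.17819 − 28.178 = +0.00019°; Δlon = 71.73820 − 71.738 = +0.00020°.
N–S: 0.00019° × 110574 m/° = 21.0091 m.
East–west at this latitude: 0.00020° × 110574 × cos 28.178° ≈ 0.00020 × 97469.3 = 19.4939 m.
Combined displacement = (21.0091² + 19.4939²)^½ ≈ 28.6599 m.

28.7 metres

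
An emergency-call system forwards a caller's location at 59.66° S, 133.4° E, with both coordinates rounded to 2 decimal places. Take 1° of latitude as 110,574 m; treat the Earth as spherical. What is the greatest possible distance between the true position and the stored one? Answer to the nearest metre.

Rounding to 2 decimal places leaves each coordinate within ±0.005° of the true value.
N–S: 0.005° × 110574 m/° = 552.87 m.
Longitude error → 0.005 × 110574 × cos 59.66° = 0.005 × 110574 × 0.5051 ≈ 279.271 m.
Combining orthogonally: (552.87² + 279.271²)^½ ≈ 619.401 m.

619 metres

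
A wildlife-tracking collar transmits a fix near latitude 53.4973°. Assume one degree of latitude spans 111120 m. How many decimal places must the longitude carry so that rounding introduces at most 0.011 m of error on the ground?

At 53.4973° one degree of longitude covers 111120 × cos 53.4973° ≈ 111120 × 0.5949 ≈ 66100.9 m.
N decimal places → at most half a unit in the last place, 0.5 × 10⁻ᴺ° = 66100.9/2 × 10⁻ᴺ m.
Setting 33050.5 × 10⁻ᴺ ≤ 0.011 gives 10ᴺ ≥ 3.005e+06, i.e. N ≥ 6.48.
So 7 decimal places suffice (0.00331 m); 6 would allow up to 0.0331 m.

7 decimal places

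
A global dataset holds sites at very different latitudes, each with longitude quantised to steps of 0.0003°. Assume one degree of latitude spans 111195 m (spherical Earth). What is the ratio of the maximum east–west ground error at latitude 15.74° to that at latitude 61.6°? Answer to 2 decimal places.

2.02

With a 0.0003° grid the true value lies within half a step, ±0.0003°/2 = ±0.00015°, of the stored one.
Error at 15.74° = 0.00015° × 111195 × cos 15.74° ≈ 16.679 × 0.9625 = 16.054 m.
Error at 61.6° = 0.00015° × 111195 × cos 61.6° ≈ 16.679 × 0.4756 = 7.9331 m.
Ratio: 16.054 / 7.9331 = cos 15.74° / cos 61.6° ≈ 2.0237.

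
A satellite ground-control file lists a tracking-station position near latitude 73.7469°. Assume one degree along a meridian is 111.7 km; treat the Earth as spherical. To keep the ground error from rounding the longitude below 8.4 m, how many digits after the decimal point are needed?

At 73.7469° one degree of longitude covers 111700 × cos 73.7469° ≈ 111700 × 0.2799 ≈ 31262.7 m.
N decimal places → at most half a unit in the last place, 0.5 × 10⁻ᴺ° = 31262.7/2 × 10⁻ᴺ m.
Setting 15631.4 × 10⁻ᴺ ≤ 8.4 gives 10ᴺ ≥ 1861, i.e. N ≥ 3.27.
At 3 places the error can reach 15.6 m, but 4 places keeps it to 1.56 m.

4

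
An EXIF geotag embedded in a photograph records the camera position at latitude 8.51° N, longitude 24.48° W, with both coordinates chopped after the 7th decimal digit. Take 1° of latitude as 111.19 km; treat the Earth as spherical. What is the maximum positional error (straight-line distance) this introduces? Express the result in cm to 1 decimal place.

Truncating at 7 decimal places can drop up to a full unit in the last place, so each coordinate may be off by as much as 1e-07°.
North–south component: 1e-07° × 111190 = 0.011119 m.
East–west component at 8.51°: 1e-07° × 111190 × cos 8.51° ≈ 1e-07 × 109966 ≈ 0.0109966 m.
The two errors are perpendicular, so the maximum displacement is √(0.011119² + 0.0109966²) ≈ 0.0156383 m.
That is 0.0156383 m = 1.5638 cm.

1.6 cm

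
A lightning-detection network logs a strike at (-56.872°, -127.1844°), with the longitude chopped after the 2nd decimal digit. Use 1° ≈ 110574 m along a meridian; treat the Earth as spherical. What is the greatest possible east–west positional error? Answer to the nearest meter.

Truncating at 2 decimal places can drop up to a full unit in the last place, so the longitude may be off by as much as 0.01°.
At latitude 56.872° a degree of longitude spans 110574 m × cos 56.872° = 110574 × 0.5465 ≈ 60429.9 m.
So at most 0.01° × 60429.9 ≈ 604.299 m east–west.

604 meters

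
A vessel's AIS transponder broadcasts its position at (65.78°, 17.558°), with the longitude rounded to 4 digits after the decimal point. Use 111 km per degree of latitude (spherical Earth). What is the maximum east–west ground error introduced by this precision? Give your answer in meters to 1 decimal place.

Rounding to 4 decimal places leaves the longitude within ±5e-05° of the true value.
One degree of longitude at 65.78° is 111000 × cos 65.78° ≈ 111000 × 0.4102 = 45536.8 m.
So at most 5e-05° × 45536.8 ≈ 2.27684 m east–west.

2.3 meters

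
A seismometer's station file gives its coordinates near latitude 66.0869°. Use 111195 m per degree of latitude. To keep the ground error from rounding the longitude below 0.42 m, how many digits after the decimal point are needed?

At 66.0869° one degree of longitude covers 111195 × cos 66.0869° ≈ 111195 × 0.4054 ≈ 45073 m.
With N decimal places the half-ulp bound is 0.5·10⁻ᴺ°, or 0.5·10⁻ᴺ × 45073 m on the ground.
Need 0.5 × 45073 × 10⁻ᴺ ≤ 0.42 → 10⁻ᴺ ≤ 1.864e-05, so N ≥ 4.73.
N = 4 would give 2.25 m (too coarse); N = 5 gives 0.225 m ≤ 0.42 m.

5 decimal places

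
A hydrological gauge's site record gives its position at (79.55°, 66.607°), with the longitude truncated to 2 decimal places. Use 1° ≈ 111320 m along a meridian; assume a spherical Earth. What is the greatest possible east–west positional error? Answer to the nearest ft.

662 ft

Truncating at 2 decimal places can drop up to a full unit in the last place, so the longitude may be off by as much as 0.01°.
At latitude 79.55° a degree of longitude spans 111320 m × cos 79.55° = 111320 × 0.1814 ≈ 20190.9 m.
So at most 0.01° × 20190.9 ≈ 201.909 m east–west.
In feet: 201.909 m ÷ 0.3048 ≈ 662.43 ft.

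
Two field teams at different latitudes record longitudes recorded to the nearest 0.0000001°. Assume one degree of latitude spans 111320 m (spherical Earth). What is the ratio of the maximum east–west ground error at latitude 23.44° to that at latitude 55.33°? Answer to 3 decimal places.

1.613

Rounding to 7 decimal places leaves the longitude within ±5e-08° of the true value.
Error at 23.44° = 5e-08° × 111320 × cos 23.44° ≈ 0.005566 × 0.9175 = 0.0051067 m.
Error at 55.33° = 5e-08° × 111320 × cos 55.33° ≈ 0.005566 × 0.5688 = 0.0031662 m.
The ratio reduces to cos 23.44° / cos 55.33° = 0.9175/0.5688 ≈ 1.6129.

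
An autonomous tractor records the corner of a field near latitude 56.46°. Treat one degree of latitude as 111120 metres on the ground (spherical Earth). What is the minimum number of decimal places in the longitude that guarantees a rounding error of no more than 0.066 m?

6 decimal places

At 56.46° one degree of longitude covers 111120 × cos 56.46° ≈ 111120 × 0.5525 ≈ 61395.9 m.
N decimal places → at most half a unit in the last place, 0.5 × 10⁻ᴺ° = 61395.9/2 × 10⁻ᴺ m.
Need 0.5 × 61395.9 × 10⁻ᴺ ≤ 0.066 → 10⁻ᴺ ≤ 2.150e-06, so N ≥ 5.67.
So 6 decimal places suffice (0.0307 m); 5 would allow up to 0.307 m.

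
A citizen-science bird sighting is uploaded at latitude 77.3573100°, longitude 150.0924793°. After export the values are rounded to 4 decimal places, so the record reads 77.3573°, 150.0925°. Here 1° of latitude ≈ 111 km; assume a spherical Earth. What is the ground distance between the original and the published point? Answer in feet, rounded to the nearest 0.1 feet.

Δlat = 77.3573100 − 77.3573 = +0.0000100°; Δlon = 150.0924793 − 150.0925 = -0.0000207°.
North–south shift: 0.0000100 × 111000 = 1.11 m.
E–W at 77.3573°: -0.0000207° × 111000 × cos 77.3573° = -0.0000207 × 111000 × 0.2189 ≈ -0.502899 m.
Distance: √(1.11² + 0.502899²) ≈ 1.21861 m.
Converting: 1.21861 m × 3.2808 ft/m ≈ 3.9981 ft.

4.0 feet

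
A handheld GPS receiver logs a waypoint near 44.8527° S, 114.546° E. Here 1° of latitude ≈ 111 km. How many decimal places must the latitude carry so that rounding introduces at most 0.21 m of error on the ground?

6 decimal places

One degree of latitude covers 111000 m.
With N decimal places the half-ulp bound is 0.5·10⁻ᴺ°, or 0.5·10⁻ᴺ × 111000 m on the ground.
Setting 55500 × 10⁻ᴺ ≤ 0.21 gives 10ᴺ ≥ 2.643e+05, i.e. N ≥ 5.42.
So 6 decimal places suffice (0.0555 m); 5 would allow up to 0.555 m.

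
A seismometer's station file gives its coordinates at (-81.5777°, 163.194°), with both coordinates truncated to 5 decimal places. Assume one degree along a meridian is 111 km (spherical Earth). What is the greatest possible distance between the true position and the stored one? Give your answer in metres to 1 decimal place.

Truncating at 5 decimal places can drop up to a full unit in the last place, so each coordinate may be off by as much as 1e-05°.
N–S: 1e-05° × 111000 m/° = 1.11 m.
Longitude error → 1e-05 × 111000 × cos 81.5777° = 1e-05 × 111000 × 0.1465 ≈ 0.16258 m.
The two errors are perpendicular, so the maximum displacement is √(1.11² + 0.16258²) ≈ 1.12184 m.

1.1 metres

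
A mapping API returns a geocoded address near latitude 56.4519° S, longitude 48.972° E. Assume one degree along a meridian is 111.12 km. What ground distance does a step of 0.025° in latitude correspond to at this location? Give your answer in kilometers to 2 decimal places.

Along a meridian 0.025° is 0.025 × 111120 = 2778 m.
That is 2778 m = 2.778 km.

2.78 kilometers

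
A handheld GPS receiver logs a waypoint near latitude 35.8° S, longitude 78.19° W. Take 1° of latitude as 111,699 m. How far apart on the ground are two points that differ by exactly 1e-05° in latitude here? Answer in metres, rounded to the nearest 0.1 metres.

Along a meridian 1e-05° is 1e-05 × 111699 = 1.11699 m.

1.1 metres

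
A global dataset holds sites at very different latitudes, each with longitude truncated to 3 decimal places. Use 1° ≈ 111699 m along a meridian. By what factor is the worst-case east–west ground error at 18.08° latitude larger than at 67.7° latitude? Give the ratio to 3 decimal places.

Truncating at 3 decimal places can drop up to a full unit in the last place, so the longitude may be off by as much as 0.001°.
At 18.08°: 0.001° × 111699 × cos 18.08° = 0.001 × 111699 × 0.9506 ≈ 106.18 m.
Error at 67.7° = 0.001° × 111699 × cos 67.7° ≈ 111.7 × 0.3795 = 42.385 m.
Ratio: 106.18 / 42.385 = cos 18.08° / cos 67.7° ≈ 2.5052.

2.505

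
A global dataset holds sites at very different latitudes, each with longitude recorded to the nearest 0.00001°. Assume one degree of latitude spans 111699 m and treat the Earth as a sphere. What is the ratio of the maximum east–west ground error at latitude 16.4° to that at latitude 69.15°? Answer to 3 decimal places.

Rounding to 5 decimal places leaves the longitude within ±5e-06° of the true value.
At 16.4°: 5e-06° × 111699 × cos 16.4° = 5e-06 × 111699 × 0.9593 ≈ 0.53577 m.
At 69.15°: 5e-06° × 111699 × cos 69.15° = 5e-06 × 111699 × 0.3559 ≈ 0.19878 m.
The ratio reduces to cos 16.4° / cos 69.15° = 0.9593/0.3559 ≈ 2.6953.

2.695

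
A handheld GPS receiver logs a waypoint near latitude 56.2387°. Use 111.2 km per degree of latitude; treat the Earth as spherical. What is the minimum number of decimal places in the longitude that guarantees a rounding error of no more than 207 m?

3

At 56.2387° one degree of longitude covers 111200 × cos 56.2387° ≈ 111200 × 0.5557 ≈ 61797.6 m.
N decimal places → at most half a unit in the last place, 0.5 × 10⁻ᴺ° = 61797.6/2 × 10⁻ᴺ m.
Setting 30898.8 × 10⁻ᴺ ≤ 207 gives 10ᴺ ≥ 149.3, i.e. N ≥ 2.17.
N = 2 would give 309 m (too coarse); N = 3 gives 30.9 m ≤ 207 m.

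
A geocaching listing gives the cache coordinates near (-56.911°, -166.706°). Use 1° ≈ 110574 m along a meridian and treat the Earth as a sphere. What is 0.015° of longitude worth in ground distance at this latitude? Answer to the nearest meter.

906 meters

0.015° of longitude at 56.911° is 0.015 × 110574 × cos 56.911° ≈ 0.015 × 60366.9 = 905.503 m.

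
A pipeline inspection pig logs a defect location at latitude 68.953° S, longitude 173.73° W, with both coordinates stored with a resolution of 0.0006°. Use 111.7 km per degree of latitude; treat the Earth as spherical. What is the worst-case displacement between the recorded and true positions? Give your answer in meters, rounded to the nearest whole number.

With a 0.0006° grid the true value lies within half a step, ±0.0006°/2 = ±0.0003°, of the stored one.
Latitude error → 0.0003 × 111700 = 33.51 m along the meridian.
E–W at 68.953°: 0.0003° × 111700 × cos 68.953° = 0.0003 × 111700 × 0.3591 ≈ 12.0346 m.
The two errors are perpendicular, so the maximum displacement is √(33.51² + 12.0346²) ≈ 35.6055 m.

36 meters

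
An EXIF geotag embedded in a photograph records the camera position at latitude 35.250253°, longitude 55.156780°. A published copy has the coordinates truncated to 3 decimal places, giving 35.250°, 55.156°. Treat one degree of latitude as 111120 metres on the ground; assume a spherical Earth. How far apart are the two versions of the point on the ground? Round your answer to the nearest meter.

76 meters

The latitude changed by +0.000253° and the longitude by +0.000780°.
N–S: 0.000253° × 111120 m/° = 28.1134 m.
E–W at 35.25°: 0.000780° × 111120 × cos 35.25° = 0.000780 × 111120 × 0.8166 ≈ 70.7813 m.
Hypotenuse of the two orthogonal shifts: √(28.1134² + 70.7813²) = 76.16 m.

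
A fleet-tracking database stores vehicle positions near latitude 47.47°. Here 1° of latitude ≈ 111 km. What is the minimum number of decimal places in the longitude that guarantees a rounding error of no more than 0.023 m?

At 47.47° one degree of longitude covers 111000 × cos 47.47° ≈ 111000 × 0.6760 ≈ 75033.4 m.
With N decimal places the half-ulp bound is 0.5·10⁻ᴺ°, or 0.5·10⁻ᴺ × 75033.4 m on the ground.
Setting 37516.7 × 10⁻ᴺ ≤ 0.023 gives 10ᴺ ≥ 1.631e+06, i.e. N ≥ 6.21.
N = 6 would give 0.0375 m (too coarse); N = 7 gives 0.00375 m ≤ 0.023 m.

7 decimal places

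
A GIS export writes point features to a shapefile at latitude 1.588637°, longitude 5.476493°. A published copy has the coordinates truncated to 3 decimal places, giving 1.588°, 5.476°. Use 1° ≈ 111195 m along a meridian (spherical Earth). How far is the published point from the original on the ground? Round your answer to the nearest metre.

Δlat = 1.588637 − 1.588 = +0.000637°; Δlon = 5.476493 − 5.476 = +0.000493°.
North–south shift: 0.000637 × 111195 = 70.8312 m.
E–W at 1.588°: 0.000493° × 111195 × cos 1.588° = 0.000493 × 111195 × 0.9996 ≈ 54.7981 m.
Hypotenuse of the two orthogonal shifts: √(70.8312² + 54.7981²) = 89.5538 m.

90 metres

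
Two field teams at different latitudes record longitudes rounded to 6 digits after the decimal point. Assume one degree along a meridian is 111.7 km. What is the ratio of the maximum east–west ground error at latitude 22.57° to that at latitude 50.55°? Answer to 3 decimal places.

Rounding to 6 decimal places leaves the longitude within ±5e-07° of the true value.
At 22.57°: 5e-07° × 111700 × cos 22.57° = 5e-07 × 111700 × 0.9234 ≈ 0.051573 m.
At 50.55°: 5e-07° × 111700 × cos 50.55° = 5e-07 × 111700 × 0.6354 ≈ 0.035487 m.
Ratio: 0.051573 / 0.035487 = cos 22.57° / cos 50.55° ≈ 1.4533.

1.453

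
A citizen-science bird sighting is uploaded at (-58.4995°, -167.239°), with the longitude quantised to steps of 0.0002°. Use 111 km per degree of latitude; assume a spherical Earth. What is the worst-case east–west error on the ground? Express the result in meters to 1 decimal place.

5.8 meters

With a 0.0002° grid the true value lies within half a step, ±0.0002°/2 = ±0.0001°, of the stored one.
At latitude 58.4995° a degree of longitude spans 111000 m × cos 58.4995° = 111000 × 0.5225 ≈ 57998.2 m.
East–west error: 0.0001° × 57998.2 m/° ≈ 5.79982 m.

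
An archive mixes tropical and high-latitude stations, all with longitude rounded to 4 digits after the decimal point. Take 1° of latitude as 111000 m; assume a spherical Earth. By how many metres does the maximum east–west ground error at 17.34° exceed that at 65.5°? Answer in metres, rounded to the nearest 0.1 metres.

3.0 metres

Rounding to 4 decimal places leaves the longitude within ±5e-05° of the true value.
At 17.34°: 5e-05° × 111000 × cos 17.34° = 5e-05 × 111000 × 0.9546 ≈ 5.2978 m.
At 65.5°: 5e-05° × 111000 × cos 65.5° = 5e-05 × 111000 × 0.4147 ≈ 2.3015 m.
Difference: 5.2978 − 2.3015 = 2.9962 m.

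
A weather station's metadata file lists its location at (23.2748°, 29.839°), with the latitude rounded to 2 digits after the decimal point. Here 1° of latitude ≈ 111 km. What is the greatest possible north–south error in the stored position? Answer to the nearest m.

555 m

Rounding to 2 decimal places leaves the latitude within ±0.005° of the true value.
North–south distance: 0.005° × 111000 m/° = 555 m.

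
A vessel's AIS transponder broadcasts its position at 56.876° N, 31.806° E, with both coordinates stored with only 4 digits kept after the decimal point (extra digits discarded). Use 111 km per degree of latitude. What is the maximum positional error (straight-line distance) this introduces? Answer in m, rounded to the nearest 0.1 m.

Truncating at 4 decimal places can drop up to a full unit in the last place, so each coordinate may be off by as much as 0.0001°.
Latitude error → 0.0001 × 111000 = 11.1 m along the meridian.
Longitude error → 0.0001 × 111000 × cos 56.876° = 0.0001 × 111000 × 0.5465 ≈ 6.06563 m.
Combining orthogonally: (11.1² + 6.06563²)^½ ≈ 12.6492 m.

12.6 m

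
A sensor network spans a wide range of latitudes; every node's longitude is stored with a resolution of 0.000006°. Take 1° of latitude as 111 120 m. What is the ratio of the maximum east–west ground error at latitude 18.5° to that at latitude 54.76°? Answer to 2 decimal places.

1.64

With a 0.000006° grid the true value lies within half a step, ±0.000006°/2 = ±3e-06°, of the stored one.
At 18.5°: 3e-06° × 111120 × cos 18.5° = 3e-06 × 111120 × 0.9483 ≈ 0.31613 m.
At 54.76°: 3e-06° × 111120 × cos 54.76° = 3e-06 × 111120 × 0.5770 ≈ 0.19235 m.
Ratio: 0.31613 / 0.19235 = cos 18.5° / cos 54.76° ≈ 1.6435.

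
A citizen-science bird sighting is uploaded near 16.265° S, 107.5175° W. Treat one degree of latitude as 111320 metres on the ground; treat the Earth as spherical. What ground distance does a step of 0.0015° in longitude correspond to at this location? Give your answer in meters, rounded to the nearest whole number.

At 16.265° a degree of longitude is 111320 × cos 16.265° ≈ 106865 m, so 0.0015° corresponds to 160.297 m.

160 meters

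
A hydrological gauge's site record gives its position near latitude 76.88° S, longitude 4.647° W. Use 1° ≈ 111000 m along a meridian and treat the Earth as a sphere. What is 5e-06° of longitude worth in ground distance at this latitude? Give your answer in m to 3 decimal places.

0.126 m

5e-06° of longitude at 76.88° is 5e-06 × 111000 × cos 76.88° ≈ 5e-06 × 25196 = 0.12598 m.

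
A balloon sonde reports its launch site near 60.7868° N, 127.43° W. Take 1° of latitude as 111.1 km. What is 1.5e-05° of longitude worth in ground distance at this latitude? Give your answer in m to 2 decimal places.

At 60.7868° a degree of longitude is 111100 × cos 60.7868° ≈ 54223.5 m, so 1.5e-05° corresponds to 0.813353 m.

0.81 m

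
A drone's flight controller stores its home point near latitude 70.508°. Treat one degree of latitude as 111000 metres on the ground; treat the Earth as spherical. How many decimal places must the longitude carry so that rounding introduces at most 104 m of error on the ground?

At 70.508° one degree of longitude covers 111000 × cos 70.508° ≈ 111000 × 0.3337 ≈ 37038 m.
With N decimal places the half-ulp bound is 0.5·10⁻ᴺ°, or 0.5·10⁻ᴺ × 37038 m on the ground.
Setting 18519 × 10⁻ᴺ ≤ 104 gives 10ᴺ ≥ 178.1, i.e. N ≥ 2.25.
At 2 places the error can reach 185 m, but 3 places keeps it to 18.5 m.

3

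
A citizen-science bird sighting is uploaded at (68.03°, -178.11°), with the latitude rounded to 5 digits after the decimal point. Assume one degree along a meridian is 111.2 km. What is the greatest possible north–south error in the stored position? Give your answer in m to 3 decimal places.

0.556 m

Rounding to 5 decimal places leaves the latitude within ±5e-06° of the true value.
North–south distance: 5e-06° × 111200 m/° = 0.556 m.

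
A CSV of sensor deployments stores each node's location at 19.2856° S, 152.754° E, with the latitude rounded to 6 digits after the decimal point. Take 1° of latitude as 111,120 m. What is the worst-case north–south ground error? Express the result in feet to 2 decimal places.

0.18 feet

Rounding to 6 decimal places leaves the latitude within ±5e-07° of the true value.
Along the meridian that is 5e-07° × 111120 m/° = 0.05556 m.
Converting: 0.05556 m × 3.2808 ft/m ≈ 0.18228 ft.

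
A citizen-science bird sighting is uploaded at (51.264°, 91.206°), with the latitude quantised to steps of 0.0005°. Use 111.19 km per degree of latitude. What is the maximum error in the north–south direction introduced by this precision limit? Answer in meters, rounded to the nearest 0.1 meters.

27.8 meters

With a 0.0005° grid the true value lies within half a step, ±0.0005°/2 = ±0.00025°, of the stored one.
North–south distance: 0.00025° × 111190 m/° = 27.7975 m.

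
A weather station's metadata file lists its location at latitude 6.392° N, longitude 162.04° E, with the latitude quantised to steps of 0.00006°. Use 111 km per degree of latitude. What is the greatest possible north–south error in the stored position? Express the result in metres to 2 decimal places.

With a 0.00006° grid the true value lies within half a step, ±0.00006°/2 = ±3e-05°, of the stored one.
Along the meridian that is 3e-05° × 111000 m/° = 3.33 m.

3.33 metres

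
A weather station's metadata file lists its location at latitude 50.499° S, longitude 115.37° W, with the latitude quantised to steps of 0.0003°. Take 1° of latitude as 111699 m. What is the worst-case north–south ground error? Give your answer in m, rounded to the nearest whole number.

With a 0.0003° grid the true value lies within half a step, ±0.0003°/2 = ±0.00015°, of the stored one.
Along the meridian that is 0.00015° × 111699 m/° = 16.7549 m.

17 m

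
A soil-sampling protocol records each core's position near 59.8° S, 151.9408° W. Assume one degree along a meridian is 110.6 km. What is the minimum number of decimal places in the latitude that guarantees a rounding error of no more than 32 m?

One degree of latitude covers 110600 m.
N decimal places → at most half a unit in the last place, 0.5 × 10⁻ᴺ° = 110600/2 × 10⁻ᴺ m.
Setting 55300 × 10⁻ᴺ ≤ 32 gives 10ᴺ ≥ 1728, i.e. N ≥ 3.24.
At 3 places the error can reach 55.3 m, but 4 places keeps it to 5.53 m.

4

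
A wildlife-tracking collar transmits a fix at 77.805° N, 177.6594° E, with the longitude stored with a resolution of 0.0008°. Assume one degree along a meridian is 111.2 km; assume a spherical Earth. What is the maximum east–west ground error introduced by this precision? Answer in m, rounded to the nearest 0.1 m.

9.4 m

With a 0.0008° grid the true value lies within half a step, ±0.0008°/2 = ±0.0004°, of the stored one.
One degree of longitude at 77.805° is 111200 × cos 77.805° ≈ 111200 × 0.2112 = 23489.8 m.
Maximum E–W displacement: 0.0004 × 23489.8 = 9.39593 m.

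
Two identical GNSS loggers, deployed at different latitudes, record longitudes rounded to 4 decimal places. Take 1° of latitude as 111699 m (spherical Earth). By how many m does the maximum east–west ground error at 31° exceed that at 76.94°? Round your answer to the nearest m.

4 m

Rounding to 4 decimal places leaves the longitude within ±5e-05° of the true value.
Error at 31° = 5e-05° × 111699 × cos 31° ≈ 5.585 × 0.8572 = 4.7872 m.
At 76.94°: 5e-05° × 111699 × cos 76.94° = 5e-05 × 111699 × 0.2260 ≈ 1.262 m.
Difference: 4.7872 − 1.262 = 3.5252 m.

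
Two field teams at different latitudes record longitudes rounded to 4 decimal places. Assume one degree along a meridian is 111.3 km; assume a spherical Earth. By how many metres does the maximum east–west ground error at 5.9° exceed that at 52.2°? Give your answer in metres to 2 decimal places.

2.12 metres

Rounding to 4 decimal places leaves the longitude within ±5e-05° of the true value.
At 5.9°: 5e-05° × 111300 × cos 5.9° = 5e-05 × 111300 × 0.9947 ≈ 5.5355 m.
At 52.2°: 5e-05° × 111300 × cos 52.2° = 5e-05 × 111300 × 0.6129 ≈ 3.4108 m.
Difference: 5.5355 − 3.4108 = 2.1247 m.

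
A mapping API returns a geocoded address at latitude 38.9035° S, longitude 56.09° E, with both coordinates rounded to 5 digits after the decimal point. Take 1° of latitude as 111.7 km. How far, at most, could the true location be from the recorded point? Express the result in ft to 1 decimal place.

2.3 ft

Rounding to 5 decimal places leaves each coordinate within ±5e-06° of the true value.
North–south component: 5e-06° × 111700 = 0.5585 m.
Longitude error → 5e-06 × 111700 × cos 38.9035° = 5e-06 × 111700 × 0.7782 ≈ 0.434627 m.
Combining orthogonally: (0.5585² + 0.434627²)^½ ≈ 0.707689 m.
In feet: 0.707689 m ÷ 0.3048 ≈ 2.3218 ft.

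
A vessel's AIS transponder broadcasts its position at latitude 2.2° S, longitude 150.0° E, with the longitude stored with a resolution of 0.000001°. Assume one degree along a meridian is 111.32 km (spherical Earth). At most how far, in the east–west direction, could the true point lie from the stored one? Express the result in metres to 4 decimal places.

With a 0.000001° grid the true value lies within half a step, ±0.000001°/2 = ±5e-07°, of the stored one.
One degree of longitude at 2.2° is 111320 × cos 2.2° ≈ 111320 × 0.9993 = 111238 m.
So at most 5e-07° × 111238 ≈ 0.055619 m east–west.

0.0556 metres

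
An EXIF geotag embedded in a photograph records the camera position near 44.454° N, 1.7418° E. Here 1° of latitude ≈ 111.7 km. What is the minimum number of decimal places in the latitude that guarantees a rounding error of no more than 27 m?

One degree of latitude covers 111700 m.
N decimal places → at most half a unit in the last place, 0.5 × 10⁻ᴺ° = 111700/2 × 10⁻ᴺ m.
Need 0.5 × 111700 × 10⁻ᴺ ≤ 27 → 10⁻ᴺ ≤ 4.834e-04, so N ≥ 3.32.
N = 3 would give 55.9 m (too coarse); N = 4 gives 5.58 m ≤ 27 m.

4 decimal places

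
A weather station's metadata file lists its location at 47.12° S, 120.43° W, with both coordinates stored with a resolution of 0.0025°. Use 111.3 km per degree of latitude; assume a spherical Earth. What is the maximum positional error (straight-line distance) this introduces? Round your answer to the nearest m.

With a 0.0025° grid the true value lies within half a step, ±0.0025°/2 = ±0.00125°, of the stored one.
North–south component: 0.00125° × 111300 = 139.125 m.
E–W at 47.12°: 0.00125° × 111300 × cos 47.12° = 0.00125 × 111300 × 0.6805 ≈ 94.6697 m.
Combining orthogonally: (139.125² + 94.6697²)^½ ≈ 168.28 m.

168 m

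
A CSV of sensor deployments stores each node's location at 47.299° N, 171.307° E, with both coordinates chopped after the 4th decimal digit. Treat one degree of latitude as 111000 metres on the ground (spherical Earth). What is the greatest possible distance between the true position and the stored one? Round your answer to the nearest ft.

44 ft

Truncating at 4 decimal places can drop up to a full unit in the last place, so each coordinate may be off by as much as 0.0001°.
Latitude error → 0.0001 × 111000 = 11.1 m along the meridian.
E–W at 47.299°: 0.0001° × 111000 × cos 47.299° = 0.0001 × 111000 × 0.6782 ≈ 7.52771 m.
The two errors are perpendicular, so the maximum displacement is √(11.1² + 7.52771²) ≈ 13.4118 m.
Converting: 13.4118 m × 3.2808 ft/m ≈ 44.002 ft.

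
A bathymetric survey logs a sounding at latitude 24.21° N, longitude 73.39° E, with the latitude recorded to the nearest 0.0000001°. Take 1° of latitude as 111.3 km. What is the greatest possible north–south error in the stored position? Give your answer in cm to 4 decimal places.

0.5565 cm

Rounding to 7 decimal places leaves the latitude within ±5e-08° of the true value.
Along the meridian that is 5e-08° × 111300 m/° = 0.005565 m.
That is 0.005565 m = 0.5565 cm.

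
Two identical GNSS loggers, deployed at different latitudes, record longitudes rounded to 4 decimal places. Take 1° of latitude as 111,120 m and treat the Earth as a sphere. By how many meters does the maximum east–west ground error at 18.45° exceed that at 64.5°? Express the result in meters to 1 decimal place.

Rounding to 4 decimal places leaves the longitude within ±5e-05° of the true value.
At 18.45°: 5e-05° × 111120 × cos 18.45° = 5e-05 × 111120 × 0.9486 ≈ 5.2704 m.
At 64.5°: 5e-05° × 111120 × cos 64.5° = 5e-05 × 111120 × 0.4305 ≈ 2.3919 m.
So the lower-latitude error exceeds the higher by 5.2704 − 2.3919 = 2.8785 m.

2.9 meters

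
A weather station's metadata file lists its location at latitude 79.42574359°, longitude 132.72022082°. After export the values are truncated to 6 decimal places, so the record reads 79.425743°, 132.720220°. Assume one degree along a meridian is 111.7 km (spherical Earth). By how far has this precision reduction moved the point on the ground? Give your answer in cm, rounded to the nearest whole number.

Δlat = 79.42574359 − 79.425743 = +0.00000059°; Δlon = 132.72022082 − 132.720220 = +0.00000082°.
North–south shift: 0.00000059 × 111700 = 0.065903 m.
East–west at this latitude: 0.00000082° × 111700 × cos 79.4257° ≈ 0.00000082 × 20498 = 0.0168084 m.
Combined displacement = (0.065903² + 0.0168084²)^½ ≈ 0.0680127 m.
That is 0.0680127 m = 6.8013 cm.

7 cm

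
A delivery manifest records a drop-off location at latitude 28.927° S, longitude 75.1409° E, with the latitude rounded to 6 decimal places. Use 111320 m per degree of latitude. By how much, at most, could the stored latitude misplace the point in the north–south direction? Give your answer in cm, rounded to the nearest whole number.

Rounding to 6 decimal places leaves the latitude within ±5e-07° of the true value.
North–south distance: 5e-07° × 111320 m/° = 0.05566 m.
That is 0.05566 m = 5.566 cm.

6 cm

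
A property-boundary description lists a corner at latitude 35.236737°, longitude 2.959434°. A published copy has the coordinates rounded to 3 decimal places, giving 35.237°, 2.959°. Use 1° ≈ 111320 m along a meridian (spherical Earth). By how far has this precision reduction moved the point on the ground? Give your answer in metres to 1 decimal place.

Δlat = 35.236737 − 35.237 = -0.000263°; Δlon = 2.959434 − 2.959 = +0.000434°.
North–south shift: -0.000263 × 111320 = -29.2772 m.
E–W at 35.237°: 0.000434° × 111320 × cos 35.237° = 0.000434 × 111320 × 0.8168 ≈ 39.4606 m.
Combined displacement = (29.2772² + 39.4606²)^½ ≈ 49.1355 m.

49.1 metres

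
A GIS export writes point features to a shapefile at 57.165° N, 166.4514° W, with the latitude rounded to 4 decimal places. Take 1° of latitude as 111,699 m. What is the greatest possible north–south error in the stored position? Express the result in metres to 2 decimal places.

5.58 metres

Rounding to 4 decimal places leaves the latitude within ±5e-05° of the true value.
North–south distance: 5e-05° × 111699 m/° = 5.58495 m.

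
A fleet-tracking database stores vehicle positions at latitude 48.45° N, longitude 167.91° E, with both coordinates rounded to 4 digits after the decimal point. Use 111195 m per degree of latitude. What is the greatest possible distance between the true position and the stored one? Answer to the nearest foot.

22 feet

Rounding to 4 decimal places leaves each coordinate within ±5e-05° of the true value.
North–south component: 5e-05° × 111195 = 5.55975 m.
Longitude error → 5e-05 × 111195 × cos 48.45° = 5e-05 × 111195 × 0.6633 ≈ 3.68763 m.
Worst case both components are at the extreme and orthogonal: √(5.55975² + 3.68763²) ≈ 6.67154 m.
Converting: 6.67154 m × 3.2808 ft/m ≈ 21.888 ft.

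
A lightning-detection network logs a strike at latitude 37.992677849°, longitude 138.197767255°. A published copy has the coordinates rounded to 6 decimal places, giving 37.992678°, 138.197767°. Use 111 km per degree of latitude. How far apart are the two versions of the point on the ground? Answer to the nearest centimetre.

Δlat = 37.992677849 − 37.992678 = -0.000000151°; Δlon = 138.197767255 − 138.197767 = +0.000000255°.
North–south shift: -0.000000151 × 111000 = -0.016761 m.
East–west at this latitude: 0.000000255° × 111000 × cos 37.9927° ≈ 0.000000255 × 87477.9 = 0.0223069 m.
Distance: √(0.016761² + 0.0223069²) ≈ 0.0279021 m.
That is 0.0279021 m = 2.7902 cm.

3 centimetres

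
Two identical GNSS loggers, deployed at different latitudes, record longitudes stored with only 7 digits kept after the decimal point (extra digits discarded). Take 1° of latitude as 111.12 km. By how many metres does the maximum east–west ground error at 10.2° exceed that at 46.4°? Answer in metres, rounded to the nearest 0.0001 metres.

0.0033 metres

Truncating at 7 decimal places can drop up to a full unit in the last place, so the longitude may be off by as much as 1e-07°.
Error at 10.2° = 1e-07° × 111120 × cos 10.2° ≈ 0.011112 × 0.9842 = 0.010936 m.
At 46.4°: 1e-07° × 111120 × cos 46.4° = 1e-07 × 111120 × 0.6896 ≈ 0.0076631 m.
Difference: 0.010936 − 0.0076631 = 0.0032733 m.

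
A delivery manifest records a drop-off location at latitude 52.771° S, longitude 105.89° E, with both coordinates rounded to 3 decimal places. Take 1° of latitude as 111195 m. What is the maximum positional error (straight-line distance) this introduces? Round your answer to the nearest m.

Rounding to 3 decimal places leaves each coordinate within ±0.0005° of the true value.
N–S: 0.0005° × 111195 m/° = 55.5975 m.
E–W at 52.771°: 0.0005° × 111195 × cos 52.771° = 0.0005 × 111195 × 0.6050 ≈ 33.6366 m.
Combining orthogonally: (55.5975² + 33.6366²)^½ ≈ 64.9808 m.

65 m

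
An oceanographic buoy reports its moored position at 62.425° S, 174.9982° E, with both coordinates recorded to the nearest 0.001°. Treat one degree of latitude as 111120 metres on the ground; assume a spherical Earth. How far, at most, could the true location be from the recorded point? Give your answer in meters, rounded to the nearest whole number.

Rounding to 3 decimal places leaves each coordinate within ±0.0005° of the true value.
N–S: 0.0005° × 111120 m/° = 55.56 m.
East–west component at 62.425°: 0.0005° × 111120 × cos 62.425° ≈ 0.0005 × 51438.5 ≈ 25.7192 m.
Worst case both components are at the extreme and orthogonal: √(55.56² + 25.7192²) ≈ 61.2241 m.

61 meters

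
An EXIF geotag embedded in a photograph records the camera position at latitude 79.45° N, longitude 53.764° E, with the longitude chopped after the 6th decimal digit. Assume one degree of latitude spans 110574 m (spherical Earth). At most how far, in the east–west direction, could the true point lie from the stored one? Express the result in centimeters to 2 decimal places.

Truncating at 6 decimal places can drop up to a full unit in the last place, so the longitude may be off by as much as 1e-06°.
At latitude 79.45° a degree of longitude spans 110574 m × cos 79.45° = 110574 × 0.1831 ≈ 20245.4 m.
So at most 1e-06° × 20245.4 ≈ 0.0202454 m east–west.
That is 0.0202454 m = 2.0245 cm.

2.02 centimeters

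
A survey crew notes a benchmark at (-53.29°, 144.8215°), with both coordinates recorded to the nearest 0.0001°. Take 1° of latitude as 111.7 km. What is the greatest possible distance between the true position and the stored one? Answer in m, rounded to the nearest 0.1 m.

Rounding to 4 decimal places leaves each coordinate within ±5e-05° of the true value.
North–south component: 5e-05° × 111700 = 5.585 m.
E–W at 53.29°: 5e-05° × 111700 × cos 53.29° = 5e-05 × 111700 × 0.5978 ≈ 3.33852 m.
Worst case both components are at the extreme and orthogonal: √(5.585² + 3.33852²) ≈ 6.50676 m.

6.5 m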